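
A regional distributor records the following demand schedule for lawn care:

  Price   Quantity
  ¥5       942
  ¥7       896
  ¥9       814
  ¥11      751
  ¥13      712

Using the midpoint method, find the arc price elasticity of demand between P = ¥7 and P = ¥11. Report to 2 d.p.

At P = 7, Q = 896; at P = 11, Q = 751.
ΔQ = -145, ΔP = 4. Midpoints: P̄ = 9.00, Q̄ = 823.5.
ε = (ΔQ/ΔP)(P̄/Q̄) = (-145/4)(9.00/823.5).

-0.40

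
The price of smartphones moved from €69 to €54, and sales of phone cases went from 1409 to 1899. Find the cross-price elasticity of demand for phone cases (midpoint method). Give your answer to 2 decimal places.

ΔQ_x = 1899 − 1409 = 490; ΔP_y = 54 − 69 = -15.
Midpoints: P̄_y = 61.50, Q̄_x = 1654.0.
ε_xy = (ΔQ_x/ΔP_y)(P̄_y/Q̄_x) = (490/-15)(61.50/1654.0).
ε_xy < 0, so the goods are complements.

-1.21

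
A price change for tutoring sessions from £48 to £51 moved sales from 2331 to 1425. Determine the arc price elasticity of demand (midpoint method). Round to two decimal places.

ΔQ = 1425 − 2331 = -906; ΔP = 51 − 48 = 3.
Midpoints: P̄ = 49.50, Q̄ = 1878.0.
ε = (ΔQ/ΔP)(P̄/Q̄) = (-906/3)(49.50/1878.0).

-7.96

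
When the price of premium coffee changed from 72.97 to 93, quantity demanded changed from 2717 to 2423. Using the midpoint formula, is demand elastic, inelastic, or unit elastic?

inelastic

Arc ε ≈ -0.474.
|ε| = 0.47 < 1.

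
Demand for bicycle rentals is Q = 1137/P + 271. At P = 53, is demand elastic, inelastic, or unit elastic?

Q = 292.453, dQ/dP = -0.405.
ε = (dQ/dP)(P/Q) ≈ -0.073.
|ε| = 0.07 < 1.

inelastic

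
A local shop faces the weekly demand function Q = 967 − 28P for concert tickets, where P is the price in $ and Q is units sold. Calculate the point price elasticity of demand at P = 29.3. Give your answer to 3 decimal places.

-5.596

At P = 29.3, Q = 146.600.
dQ/dP = −28.
ε = (dQ/dP)(P/Q) = (-28)(29.3/146.600).
|ε| > 1, so demand is elastic at this price.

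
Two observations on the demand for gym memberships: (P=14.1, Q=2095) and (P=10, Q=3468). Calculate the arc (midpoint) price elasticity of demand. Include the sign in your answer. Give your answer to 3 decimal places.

-1.451

ΔQ = 3468 − 2095 = 1373; ΔP = 10 − 14.1 = -4.1.
Midpoints: P̄ = 12.05, Q̄ = 2781.5.
ε = (ΔQ/ΔP)(P̄/Q̄) = (1373/-4.1)(12.05/2781.5).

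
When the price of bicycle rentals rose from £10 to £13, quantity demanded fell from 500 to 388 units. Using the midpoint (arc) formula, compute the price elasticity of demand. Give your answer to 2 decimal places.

ΔQ = 388 − 500 = -112; ΔP = 13 − 10 = 3.
Midpoints: P̄ = 11.50, Q̄ = 444.0.
ε = (ΔQ/ΔP)(P̄/Q̄) = (-112/3)(11.50/444.0).

-0.97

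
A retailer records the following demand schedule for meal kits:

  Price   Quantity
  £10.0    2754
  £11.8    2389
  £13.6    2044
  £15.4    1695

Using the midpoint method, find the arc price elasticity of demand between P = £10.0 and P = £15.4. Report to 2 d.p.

-1.12

At P = 10.0, Q = 2754; at P = 15.4, Q = 1695.
ΔQ = -1059, ΔP = 5.4. Midpoints: P̄ = 12.70, Q̄ = 2224.5.
ε = (ΔQ/ΔP)(P̄/Q̄) = (-1059/5.4)(12.70/2224.5).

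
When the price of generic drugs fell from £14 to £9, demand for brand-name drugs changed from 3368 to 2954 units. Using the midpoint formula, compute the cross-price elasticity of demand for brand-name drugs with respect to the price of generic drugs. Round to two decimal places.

ΔQ_x = 2954 − 3368 = -414; ΔP_y = 9 − 14 = -5.
Midpoints: P̄_y = 11.50, Q̄_x = 3161.0.
ε_xy = (ΔQ_x/ΔP_y)(P̄_y/Q̄_x) = (-414/-5)(11.50/3161.0).

0.30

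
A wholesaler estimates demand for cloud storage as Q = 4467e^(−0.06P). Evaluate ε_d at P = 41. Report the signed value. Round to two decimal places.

-2.46

At P = 41, Q = 381.638.
dQ/dP = −0.06·4467e^(−0.06P) = −0.06Q = -22.898.
ε = (dQ/dP)(P/Q) = (-22.898)(41/381.638).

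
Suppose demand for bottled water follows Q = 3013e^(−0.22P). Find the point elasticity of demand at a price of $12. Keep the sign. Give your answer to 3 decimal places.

At P = 12, Q = 215.012.
dQ/dP = −0.22·3013e^(−0.22P) = −0.22Q = -47.303.
ε = (dQ/dP)(P/Q) = (-47.303)(12/215.012).
|ε| > 1, so demand is elastic at this price.

-2.640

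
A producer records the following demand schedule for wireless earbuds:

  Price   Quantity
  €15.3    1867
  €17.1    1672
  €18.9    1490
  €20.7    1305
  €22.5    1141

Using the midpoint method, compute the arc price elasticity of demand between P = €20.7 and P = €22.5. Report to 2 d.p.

-1.61

At P = 20.7, Q = 1305; at P = 22.5, Q = 1141.
ΔQ = -164, ΔP = 1.8. Midpoints: P̄ = 21.60, Q̄ = 1223.0.
ε = (ΔQ/ΔP)(P̄/Q̄) = (-164/1.8)(21.60/1223.0).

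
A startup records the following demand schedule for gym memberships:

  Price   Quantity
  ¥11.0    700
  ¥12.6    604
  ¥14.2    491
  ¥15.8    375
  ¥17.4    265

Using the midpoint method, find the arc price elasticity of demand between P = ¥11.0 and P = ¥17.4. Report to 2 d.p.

-2.00

At P = 11.0, Q = 700; at P = 17.4, Q = 265.
ΔQ = -435, ΔP = 6.4. Midpoints: P̄ = 14.20, Q̄ = 482.5.
ε = (ΔQ/ΔP)(P̄/Q̄) = (-435/6.4)(14.20/482.5).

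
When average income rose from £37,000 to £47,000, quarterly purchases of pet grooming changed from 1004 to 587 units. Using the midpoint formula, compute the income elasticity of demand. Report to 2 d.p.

-2.20

ΔQ = -417, ΔI = 10000. Midpoints: Ī = 42,000, Q̄ = 795.5.
ε_I = (ΔQ/ΔI)(Ī/Q̄) = (-417/10000)(42000/795.5).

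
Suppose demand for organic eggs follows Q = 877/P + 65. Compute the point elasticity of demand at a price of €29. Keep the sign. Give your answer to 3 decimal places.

At P = 29, Q = 95.241.
dQ/dP = −877/P² = -1.043.
ε = (dQ/dP)(P/Q) = (-1.043)(29/95.241).

-0.318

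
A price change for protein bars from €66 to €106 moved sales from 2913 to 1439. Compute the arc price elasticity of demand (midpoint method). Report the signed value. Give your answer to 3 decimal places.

ΔQ = 1439 − 2913 = -1474; ΔP = 106 − 66 = 40.
Midpoints: P̄ = 86.00, Q̄ = 2176.0.
ε = (ΔQ/ΔP)(P̄/Q̄) = (-1474/40)(86.00/2176.0).

-1.456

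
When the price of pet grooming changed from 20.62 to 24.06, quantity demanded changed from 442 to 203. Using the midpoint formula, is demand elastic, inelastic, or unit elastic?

Arc ε ≈ -4.813.
|ε| = 4.81 > 1.

elastic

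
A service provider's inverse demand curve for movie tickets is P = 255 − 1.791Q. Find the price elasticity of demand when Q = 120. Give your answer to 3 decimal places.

-0.186

At Q = 120, P = 255 − 1.791(120) = 40.08.
dP/dQ = −1.791, so dQ/dP = 1/(−1.791) = -0.558.
ε = (dQ/dP)(P/Q) = (-0.558)(40.08/120).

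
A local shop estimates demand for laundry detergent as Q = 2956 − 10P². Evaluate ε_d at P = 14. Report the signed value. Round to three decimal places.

-3.936

At P = 14, Q = 996.
dQ/dP = −20P = -280.
ε = (dQ/dP)(P/Q) = (-280)(14/996).
|ε| > 1, so demand is elastic at this price.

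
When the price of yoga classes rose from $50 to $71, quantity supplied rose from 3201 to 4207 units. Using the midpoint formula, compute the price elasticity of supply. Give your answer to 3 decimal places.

0.782

ΔQ = 4207 − 3201 = 1006; ΔP = 71 − 50 = 21.
Midpoints: P̄ = 60.50, Q̄ = 3704.0.
ε_s = (ΔQ/ΔP)(P̄/Q̄) = (1006/21)(60.50/3704.0).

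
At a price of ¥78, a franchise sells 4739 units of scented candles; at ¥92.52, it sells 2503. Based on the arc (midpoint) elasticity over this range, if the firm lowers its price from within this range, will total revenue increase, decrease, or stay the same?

Arc ε = (-2236/14.52)(85.26/3621.0) ≈ -3.626.
|ε| = 3.63 > 1, so demand is elastic. A price cut therefore raises total revenue.

increase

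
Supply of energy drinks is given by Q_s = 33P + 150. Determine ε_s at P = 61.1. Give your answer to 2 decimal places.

At P = 61.1, Q_s = 2166.30.
dQ_s/dP = 33.
ε_s = (dQ_s/dP)(P/Q_s) = (33)(61.1/2166.30).

0.93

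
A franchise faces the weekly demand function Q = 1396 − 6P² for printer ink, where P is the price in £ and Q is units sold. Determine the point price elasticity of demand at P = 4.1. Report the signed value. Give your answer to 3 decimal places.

At P = 4.1, Q = 1295.140.
dQ/dP = −12P = -49.200.
ε = (dQ/dP)(P/Q) = (-49.200)(4.1/1295.140).
|ε| < 1, so demand is inelastic at this price.

-0.156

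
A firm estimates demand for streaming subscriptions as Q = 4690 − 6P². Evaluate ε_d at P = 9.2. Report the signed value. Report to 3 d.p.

-0.243

At P = 9.2, Q = 4182.160.
dQ/dP = −12P = -110.400.
ε = (dQ/dP)(P/Q) = (-110.400)(9.2/4182.160).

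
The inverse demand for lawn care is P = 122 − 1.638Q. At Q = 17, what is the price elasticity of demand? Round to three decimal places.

-3.381

At Q = 17, P = 122 − 1.638(17) = 94.15.
dP/dQ = −1.638, so dQ/dP = 1/(−1.638) = -0.611.
ε = (dQ/dP)(P/Q) = (-0.611)(94.15/17).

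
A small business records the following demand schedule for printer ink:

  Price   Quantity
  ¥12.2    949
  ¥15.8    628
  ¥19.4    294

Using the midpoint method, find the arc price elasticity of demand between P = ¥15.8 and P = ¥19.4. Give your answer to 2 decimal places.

-3.54

At P = 15.8, Q = 628; at P = 19.4, Q = 294.
ΔQ = -334, ΔP = 3.6. Midpoints: P̄ = 17.60, Q̄ = 461.0.
ε = (ΔQ/ΔP)(P̄/Q̄) = (-334/3.6)(17.60/461.0).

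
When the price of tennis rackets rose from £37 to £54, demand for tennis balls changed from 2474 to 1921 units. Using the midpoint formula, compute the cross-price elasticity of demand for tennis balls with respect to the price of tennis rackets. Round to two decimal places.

ΔQ_x = 1921 − 2474 = -553; ΔP_y = 54 − 37 = 17.
Midpoints: P̄_y = 45.50, Q̄_x = 2197.5.
ε_xy = (ΔQ_x/ΔP_y)(P̄_y/Q̄_x) = (-553/17)(45.50/2197.5).
ε_xy < 0, so the goods are complements.

-0.67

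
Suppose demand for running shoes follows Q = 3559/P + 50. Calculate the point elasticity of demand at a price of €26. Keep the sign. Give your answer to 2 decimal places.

At P = 26, Q = 186.885.
dQ/dP = −3559/P² = -5.265.
ε = (dQ/dP)(P/Q) = (-5.265)(26/186.885).

-0.73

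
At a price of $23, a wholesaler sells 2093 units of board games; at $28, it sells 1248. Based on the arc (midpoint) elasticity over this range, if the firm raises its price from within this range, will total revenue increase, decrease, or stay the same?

decrease

Arc ε = (-845/5)(25.50/1670.5) ≈ -2.580.
|ε| = 2.58 > 1, so demand is elastic. A price rise therefore reduces total revenue.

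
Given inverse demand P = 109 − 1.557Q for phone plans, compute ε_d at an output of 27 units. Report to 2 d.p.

At Q = 27, P = 109 − 1.557(27) = 66.96.
dP/dQ = −1.557, so dQ/dP = 1/(−1.557) = -0.642.
ε = (dQ/dP)(P/Q) = (-0.642)(66.96/27).

-1.59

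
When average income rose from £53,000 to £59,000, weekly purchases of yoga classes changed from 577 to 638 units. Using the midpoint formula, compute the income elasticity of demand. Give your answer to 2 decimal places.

ΔQ = 61, ΔI = 6000. Midpoints: Ī = 56,000, Q̄ = 607.5.
ε_I = (ΔQ/ΔI)(Ī/Q̄) = (61/6000)(56000/607.5).
ε_I > 0, so the good is normal.

0.94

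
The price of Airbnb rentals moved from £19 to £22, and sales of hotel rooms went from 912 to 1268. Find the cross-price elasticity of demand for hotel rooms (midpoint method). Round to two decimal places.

ΔQ_x = 1268 − 912 = 356; ΔP_y = 22 − 19 = 3.
Midpoints: P̄_y = 20.50, Q̄_x = 1090.0.
ε_xy = (ΔQ_x/ΔP_y)(P̄_y/Q̄_x) = (356/3)(20.50/1090.0).
ε_xy > 0, so the goods are substitutes.

2.23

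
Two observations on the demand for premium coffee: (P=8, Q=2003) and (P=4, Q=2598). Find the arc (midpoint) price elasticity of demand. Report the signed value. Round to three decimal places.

-0.388

ΔQ = 2598 − 2003 = 595; ΔP = 4 − 8 = -4.
Midpoints: P̄ = 6.00, Q̄ = 2300.5.
ε = (ΔQ/ΔP)(P̄/Q̄) = (595/-4)(6.00/2300.5).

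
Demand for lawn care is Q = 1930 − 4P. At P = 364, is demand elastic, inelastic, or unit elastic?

elastic

Q = 474, dQ/dP = -4.
ε = (dQ/dP)(P/Q) ≈ -3.072.
|ε| = 3.07 > 1.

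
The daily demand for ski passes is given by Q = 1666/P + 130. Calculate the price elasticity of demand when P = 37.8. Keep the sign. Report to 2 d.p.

At P = 37.8, Q = 174.074.
dQ/dP = −1666/P² = -1.166.
ε = (dQ/dP)(P/Q) = (-1.166)(37.8/174.074).

-0.25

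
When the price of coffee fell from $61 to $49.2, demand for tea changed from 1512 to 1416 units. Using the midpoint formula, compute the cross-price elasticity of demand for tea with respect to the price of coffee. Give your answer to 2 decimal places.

ΔQ_x = 1416 − 1512 = -96; ΔP_y = 49.2 − 61 = -11.8.
Midpoints: P̄_y = 55.10, Q̄_x = 1464.0.
ε_xy = (ΔQ_x/ΔP_y)(P̄_y/Q̄_x) = (-96/-11.8)(55.10/1464.0).

0.31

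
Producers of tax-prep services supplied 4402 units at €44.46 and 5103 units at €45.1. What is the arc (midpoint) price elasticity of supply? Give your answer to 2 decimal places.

10.32

ΔQ = 5103 − 4402 = 701; ΔP = 45.1 − 44.46 = 0.64.
Midpoints: P̄ = 44.78, Q̄ = 4752.5.
ε_s = (ΔQ/ΔP)(P̄/Q̄) = (701/0.64)(44.78/4752.5).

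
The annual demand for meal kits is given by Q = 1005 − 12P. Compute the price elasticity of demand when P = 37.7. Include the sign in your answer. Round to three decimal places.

At P = 37.7, Q = 552.600.
dQ/dP = −12.
ε = (dQ/dP)(P/Q) = (-12)(37.7/552.600).

-0.819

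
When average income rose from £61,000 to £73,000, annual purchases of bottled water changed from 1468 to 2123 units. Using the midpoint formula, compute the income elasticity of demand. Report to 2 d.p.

2.04

ΔQ = 655, ΔI = 12000. Midpoints: Ī = 67,000, Q̄ = 1795.5.
ε_I = (ΔQ/ΔI)(Ī/Q̄) = (655/12000)(67000/1795.5).
ε_I > 0, so the good is normal.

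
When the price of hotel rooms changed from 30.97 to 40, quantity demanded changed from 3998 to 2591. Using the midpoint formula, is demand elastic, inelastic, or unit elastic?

Arc ε ≈ -1.678.
|ε| = 1.68 > 1.

elastic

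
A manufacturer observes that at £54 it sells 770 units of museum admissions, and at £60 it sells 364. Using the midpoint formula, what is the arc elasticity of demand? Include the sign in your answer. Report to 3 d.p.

ΔQ = 364 − 770 = -406; ΔP = 60 − 54 = 6.
Midpoints: P̄ = 57.00, Q̄ = 567.0.
ε = (ΔQ/ΔP)(P̄/Q̄) = (-406/6)(57.00/567.0).

-6.802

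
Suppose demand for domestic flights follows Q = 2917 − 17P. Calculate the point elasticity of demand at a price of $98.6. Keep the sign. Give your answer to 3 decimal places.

-1.351

At P = 98.6, Q = 1240.800.
dQ/dP = −17.
ε = (dQ/dP)(P/Q) = (-17)(98.6/1240.800).
|ε| > 1, so demand is elastic at this price.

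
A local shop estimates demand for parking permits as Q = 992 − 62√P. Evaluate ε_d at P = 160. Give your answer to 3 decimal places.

-1.887

At P = 160, Q = 207.755.
dQ/dP = −62/(2√P) = -2.451.
ε = (dQ/dP)(P/Q) = (-2.451)(160/207.755).
|ε| > 1, so demand is elastic at this price.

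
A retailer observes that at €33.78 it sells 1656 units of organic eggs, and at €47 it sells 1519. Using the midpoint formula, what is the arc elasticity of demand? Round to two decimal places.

-0.26

ΔQ = 1519 − 1656 = -137; ΔP = 47 − 33.78 = 13.22.
Midpoints: P̄ = 40.39, Q̄ = 1587.5.
ε = (ΔQ/ΔP)(P̄/Q̄) = (-137/13.22)(40.39/1587.5).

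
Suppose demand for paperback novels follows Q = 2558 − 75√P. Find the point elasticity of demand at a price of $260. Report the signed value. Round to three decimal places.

-0.448

At P = 260, Q = 1348.661.
dQ/dP = −75/(2√P) = -2.326.
ε = (dQ/dP)(P/Q) = (-2.326)(260/1348.661).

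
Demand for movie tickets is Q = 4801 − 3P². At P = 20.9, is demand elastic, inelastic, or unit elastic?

inelastic

Q = 3490.570, dQ/dP = -125.400.
ε = (dQ/dP)(P/Q) ≈ -0.751.
|ε| = 0.75 < 1.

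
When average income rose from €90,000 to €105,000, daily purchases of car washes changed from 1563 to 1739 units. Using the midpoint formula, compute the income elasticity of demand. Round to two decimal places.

ΔQ = 176, ΔI = 15000. Midpoints: Ī = 97,500, Q̄ = 1651.0.
ε_I = (ΔQ/ΔI)(Ī/Q̄) = (176/15000)(97500/1651.0).

0.69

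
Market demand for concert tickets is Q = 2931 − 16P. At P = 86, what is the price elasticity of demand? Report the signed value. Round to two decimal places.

-0.88

At P = 86, Q = 1555.
dQ/dP = −16.
ε = (dQ/dP)(P/Q) = (-16)(86/1555).
|ε| < 1, so demand is inelastic at this price.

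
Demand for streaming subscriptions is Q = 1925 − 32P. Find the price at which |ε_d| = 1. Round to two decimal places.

30.08

For linear demand Q = a − bP, ε = −bP/(a − bP). |ε| = 1 when bP = a − bP, i.e. P = a/(2b).
P = 1925/(2·32) = 1925/64 = 30.0781.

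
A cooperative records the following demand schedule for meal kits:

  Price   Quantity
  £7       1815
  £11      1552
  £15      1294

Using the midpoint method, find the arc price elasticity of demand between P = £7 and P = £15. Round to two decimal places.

-0.46

At P = 7, Q = 1815; at P = 15, Q = 1294.
ΔQ = -521, ΔP = 8. Midpoints: P̄ = 11.00, Q̄ = 1554.5.
ε = (ΔQ/ΔP)(P̄/Q̄) = (-521/8)(11.00/1554.5).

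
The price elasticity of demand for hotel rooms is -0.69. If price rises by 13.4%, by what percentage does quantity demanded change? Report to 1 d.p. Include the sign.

-9.2%

%ΔQ ≈ ε × %ΔP = (-0.69)(13.4%) = -9.25%.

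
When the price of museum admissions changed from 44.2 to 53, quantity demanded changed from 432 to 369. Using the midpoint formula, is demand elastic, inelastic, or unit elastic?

Arc ε ≈ -0.869.
|ε| = 0.87 < 1.

inelastic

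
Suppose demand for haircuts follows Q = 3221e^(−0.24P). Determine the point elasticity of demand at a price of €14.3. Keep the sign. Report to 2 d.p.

At P = 14.3, Q = 104.110.
dQ/dP = −0.24·3221e^(−0.24P) = −0.24Q = -24.986.
ε = (dQ/dP)(P/Q) = (-24.986)(14.3/104.110).
|ε| > 1, so demand is elastic at this price.

-3.43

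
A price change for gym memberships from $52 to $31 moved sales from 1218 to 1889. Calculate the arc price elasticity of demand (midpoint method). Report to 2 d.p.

-0.85

ΔQ = 1889 − 1218 = 671; ΔP = 31 − 52 = -21.
Midpoints: P̄ = 41.50, Q̄ = 1553.5.
ε = (ΔQ/ΔP)(P̄/Q̄) = (671/-21)(41.50/1553.5).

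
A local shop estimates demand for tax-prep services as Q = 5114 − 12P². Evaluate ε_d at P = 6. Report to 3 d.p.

-0.185

At P = 6, Q = 4682.
dQ/dP = −24P = -144.
ε = (dQ/dP)(P/Q) = (-144)(6/4682).
|ε| < 1, so demand is inelastic at this price.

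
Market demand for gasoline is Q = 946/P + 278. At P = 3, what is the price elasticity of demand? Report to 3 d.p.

At P = 3, Q = 593.333.
dQ/dP = −946/P² = -105.111.
ε = (dQ/dP)(P/Q) = (-105.111)(3/593.333).

-0.531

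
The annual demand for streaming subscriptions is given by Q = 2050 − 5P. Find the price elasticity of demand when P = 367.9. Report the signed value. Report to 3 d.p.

-8.739

At P = 367.9, Q = 210.500.
dQ/dP = −5.
ε = (dQ/dP)(P/Q) = (-5)(367.9/210.500).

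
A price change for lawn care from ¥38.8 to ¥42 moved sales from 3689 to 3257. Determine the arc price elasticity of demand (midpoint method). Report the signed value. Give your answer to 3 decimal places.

ΔQ = 3257 − 3689 = -432; ΔP = 42 − 38.8 = 3.2.
Midpoints: P̄ = 40.40, Q̄ = 3473.0.
ε = (ΔQ/ΔP)(P̄/Q̄) = (-432/3.2)(40.40/3473.0).

-1.570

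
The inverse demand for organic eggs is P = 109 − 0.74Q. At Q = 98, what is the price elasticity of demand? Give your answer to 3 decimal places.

At Q = 98, P = 109 − 0.74(98) = 36.48.
dP/dQ = −0.74, so dQ/dP = 1/(−0.74) = -1.351.
ε = (dQ/dP)(P/Q) = (-1.351)(36.48/98).

-0.503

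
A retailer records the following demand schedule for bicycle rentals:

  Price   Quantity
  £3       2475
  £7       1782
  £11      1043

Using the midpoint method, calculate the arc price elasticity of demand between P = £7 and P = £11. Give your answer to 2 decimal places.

-1.18

At P = 7, Q = 1782; at P = 11, Q = 1043.
ΔQ = -739, ΔP = 4. Midpoints: P̄ = 9.00, Q̄ = 1412.5.
ε = (ΔQ/ΔP)(P̄/Q̄) = (-739/4)(9.00/1412.5).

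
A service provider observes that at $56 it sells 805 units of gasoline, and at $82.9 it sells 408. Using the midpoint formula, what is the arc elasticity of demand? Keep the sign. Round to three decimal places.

ΔQ = 408 − 805 = -397; ΔP = 82.9 − 56 = 26.9.
Midpoints: P̄ = 69.45, Q̄ = 606.5.
ε = (ΔQ/ΔP)(P̄/Q̄) = (-397/26.9)(69.45/606.5).

-1.690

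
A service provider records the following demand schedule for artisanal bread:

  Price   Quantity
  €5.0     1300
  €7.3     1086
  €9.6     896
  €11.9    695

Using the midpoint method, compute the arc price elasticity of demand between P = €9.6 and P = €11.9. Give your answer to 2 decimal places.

-1.18

At P = 9.6, Q = 896; at P = 11.9, Q = 695.
ΔQ = -201, ΔP = 2.3. Midpoints: P̄ = 10.75, Q̄ = 795.5.
ε = (ΔQ/ΔP)(P̄/Q̄) = (-201/2.3)(10.75/795.5).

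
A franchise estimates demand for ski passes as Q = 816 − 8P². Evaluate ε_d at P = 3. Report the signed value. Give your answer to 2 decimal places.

-0.19

At P = 3, Q = 744.
dQ/dP = −16P = -48.
ε = (dQ/dP)(P/Q) = (-48)(3/744).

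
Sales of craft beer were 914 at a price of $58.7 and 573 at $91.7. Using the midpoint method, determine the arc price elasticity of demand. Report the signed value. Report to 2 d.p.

-1.05

ΔQ = 573 − 914 = -341; ΔP = 91.7 − 58.7 = 33.
Midpoints: P̄ = 75.20, Q̄ = 743.5.
ε = (ΔQ/ΔP)(P̄/Q̄) = (-341/33)(75.20/743.5).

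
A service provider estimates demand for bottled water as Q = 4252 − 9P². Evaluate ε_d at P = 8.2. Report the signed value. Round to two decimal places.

At P = 8.2, Q = 3646.840.
dQ/dP = −18P = -147.600.
ε = (dQ/dP)(P/Q) = (-147.600)(8.2/3646.840).
|ε| < 1, so demand is inelastic at this price.

-0.33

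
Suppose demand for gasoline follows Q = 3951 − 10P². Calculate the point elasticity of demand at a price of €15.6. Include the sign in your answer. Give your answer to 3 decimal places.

-3.208

At P = 15.6, Q = 1517.400.
dQ/dP = −20P = -312.
ε = (dQ/dP)(P/Q) = (-312)(15.6/1517.400).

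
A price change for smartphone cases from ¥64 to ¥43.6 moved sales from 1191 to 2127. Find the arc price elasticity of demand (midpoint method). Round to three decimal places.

-1.488

ΔQ = 2127 − 1191 = 936; ΔP = 43.6 − 64 = -20.4.
Midpoints: P̄ = 53.80, Q̄ = 1659.0.
ε = (ΔQ/ΔP)(P̄/Q̄) = (936/-20.4)(53.80/1659.0).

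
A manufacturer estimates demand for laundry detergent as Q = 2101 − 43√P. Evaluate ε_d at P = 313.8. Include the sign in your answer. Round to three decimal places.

-0.284

At P = 313.8, Q = 1339.281.
dQ/dP = −43/(2√P) = -1.214.
ε = (dQ/dP)(P/Q) = (-1.214)(313.8/1339.281).
|ε| < 1, so demand is inelastic at this price.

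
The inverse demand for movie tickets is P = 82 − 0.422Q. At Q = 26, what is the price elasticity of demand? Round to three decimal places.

-6.474

At Q = 26, P = 82 − 0.422(26) = 71.03.
dP/dQ = −0.422, so dQ/dP = 1/(−0.422) = -2.370.
ε = (dQ/dP)(P/Q) = (-2.370)(71.03/26).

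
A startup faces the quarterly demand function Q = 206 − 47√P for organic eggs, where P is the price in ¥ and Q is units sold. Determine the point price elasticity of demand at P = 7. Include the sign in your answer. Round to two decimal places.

At P = 7, Q = 81.650.
dQ/dP = −47/(2√P) = -8.882.
ε = (dQ/dP)(P/Q) = (-8.882)(7/81.650).

-0.76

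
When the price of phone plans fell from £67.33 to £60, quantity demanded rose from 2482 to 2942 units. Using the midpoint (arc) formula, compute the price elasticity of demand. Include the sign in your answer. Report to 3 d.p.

ΔQ = 2942 − 2482 = 460; ΔP = 60 − 67.33 = -7.33.
Midpoints: P̄ = 63.66, Q̄ = 2712.0.
ε = (ΔQ/ΔP)(P̄/Q̄) = (460/-7.33)(63.66/2712.0).

-1.473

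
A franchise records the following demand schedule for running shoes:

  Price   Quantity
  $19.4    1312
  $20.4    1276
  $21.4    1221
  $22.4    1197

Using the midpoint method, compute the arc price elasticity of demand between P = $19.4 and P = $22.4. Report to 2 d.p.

At P = 19.4, Q = 1312; at P = 22.4, Q = 1197.
ΔQ = -115, ΔP = 3.0. Midpoints: P̄ = 20.90, Q̄ = 1254.5.
ε = (ΔQ/ΔP)(P̄/Q̄) = (-115/3.0)(20.90/1254.5).

-0.64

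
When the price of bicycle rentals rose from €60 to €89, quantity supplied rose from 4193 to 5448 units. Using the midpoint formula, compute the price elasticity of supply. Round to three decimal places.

0.669

ΔQ = 5448 − 4193 = 1255; ΔP = 89 − 60 = 29.
Midpoints: P̄ = 74.50, Q̄ = 4820.5.
ε_s = (ΔQ/ΔP)(P̄/Q̄) = (1255/29)(74.50/4820.5).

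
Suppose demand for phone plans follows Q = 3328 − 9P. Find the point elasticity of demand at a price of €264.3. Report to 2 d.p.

-2.51

At P = 264.3, Q = 949.300.
dQ/dP = −9.
ε = (dQ/dP)(P/Q) = (-9)(264.3/949.300).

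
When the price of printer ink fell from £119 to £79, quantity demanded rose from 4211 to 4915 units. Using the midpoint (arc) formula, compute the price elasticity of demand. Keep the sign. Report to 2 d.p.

ΔQ = 4915 − 4211 = 704; ΔP = 79 − 119 = -40.
Midpoints: P̄ = 99.00, Q̄ = 4563.0.
ε = (ΔQ/ΔP)(P̄/Q̄) = (704/-40)(99.00/4563.0).

-0.38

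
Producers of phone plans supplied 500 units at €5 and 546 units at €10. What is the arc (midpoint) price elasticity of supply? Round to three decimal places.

0.132

ΔQ = 546 − 500 = 46; ΔP = 10 − 5 = 5.
Midpoints: P̄ = 7.50, Q̄ = 523.0.
ε_s = (ΔQ/ΔP)(P̄/Q̄) = (46/5)(7.50/523.0).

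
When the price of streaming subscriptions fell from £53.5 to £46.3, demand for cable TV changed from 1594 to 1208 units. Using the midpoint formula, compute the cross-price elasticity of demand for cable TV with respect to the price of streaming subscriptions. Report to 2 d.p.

ΔQ_x = 1208 − 1594 = -386; ΔP_y = 46.3 − 53.5 = -7.2.
Midpoints: P̄_y = 49.90, Q̄_x = 1401.0.
ε_xy = (ΔQ_x/ΔP_y)(P̄_y/Q̄_x) = (-386/-7.2)(49.90/1401.0).
ε_xy > 0, so the goods are substitutes.

1.91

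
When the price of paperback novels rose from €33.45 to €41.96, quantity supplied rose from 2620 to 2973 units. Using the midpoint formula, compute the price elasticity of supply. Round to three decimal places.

0.559

ΔQ = 2973 − 2620 = 353; ΔP = 41.96 − 33.45 = 8.51.
Midpoints: P̄ = 37.70, Q̄ = 2796.5.
ε_s = (ΔQ/ΔP)(P̄/Q̄) = (353/8.51)(37.70/2796.5).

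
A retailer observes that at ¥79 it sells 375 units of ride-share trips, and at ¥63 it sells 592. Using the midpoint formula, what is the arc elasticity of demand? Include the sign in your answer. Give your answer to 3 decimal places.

-1.992

ΔQ = 592 − 375 = 217; ΔP = 63 − 79 = -16.
Midpoints: P̄ = 71.00, Q̄ = 483.5.
ε = (ΔQ/ΔP)(P̄/Q̄) = (217/-16)(71.00/483.5).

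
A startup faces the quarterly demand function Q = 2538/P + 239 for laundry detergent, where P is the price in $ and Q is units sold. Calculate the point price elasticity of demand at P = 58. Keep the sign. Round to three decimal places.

-0.155

At P = 58, Q = 282.759.
dQ/dP = −2538/P² = -0.754.
ε = (dQ/dP)(P/Q) = (-0.754)(58/282.759).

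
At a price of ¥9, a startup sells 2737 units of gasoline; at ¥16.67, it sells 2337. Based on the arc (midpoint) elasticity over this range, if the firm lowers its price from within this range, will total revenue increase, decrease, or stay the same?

Arc ε = (-400/7.67)(12.84/2537.0) ≈ -0.264.
|ε| = 0.26 < 1, so demand is inelastic. A price cut therefore reduces total revenue.

decrease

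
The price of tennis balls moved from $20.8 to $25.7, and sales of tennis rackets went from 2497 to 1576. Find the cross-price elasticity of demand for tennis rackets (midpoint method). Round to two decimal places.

-2.15

ΔQ_x = 1576 − 2497 = -921; ΔP_y = 25.7 − 20.8 = 4.9.
Midpoints: P̄_y = 23.25, Q̄_x = 2036.5.
ε_xy = (ΔQ_x/ΔP_y)(P̄_y/Q̄_x) = (-921/4.9)(23.25/2036.5).
ε_xy < 0, so the goods are complements.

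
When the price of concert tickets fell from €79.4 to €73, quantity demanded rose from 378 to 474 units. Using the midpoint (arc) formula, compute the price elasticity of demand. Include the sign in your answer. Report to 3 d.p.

-2.683

ΔQ = 474 − 378 = 96; ΔP = 73 − 79.4 = -6.4.
Midpoints: P̄ = 76.20, Q̄ = 426.0.
ε = (ΔQ/ΔP)(P̄/Q̄) = (96/-6.4)(76.20/426.0).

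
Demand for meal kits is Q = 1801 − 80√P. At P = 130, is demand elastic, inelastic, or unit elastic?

inelastic

Q = 888.860, dQ/dP = -3.508.
ε = (dQ/dP)(P/Q) ≈ -0.513.
|ε| = 0.51 < 1.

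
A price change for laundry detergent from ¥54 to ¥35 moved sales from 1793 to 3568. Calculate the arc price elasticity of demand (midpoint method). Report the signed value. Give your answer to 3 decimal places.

ΔQ = 3568 − 1793 = 1775; ΔP = 35 − 54 = -19.
Midpoints: P̄ = 44.50, Q̄ = 2680.5.
ε = (ΔQ/ΔP)(P̄/Q̄) = (1775/-19)(44.50/2680.5).

-1.551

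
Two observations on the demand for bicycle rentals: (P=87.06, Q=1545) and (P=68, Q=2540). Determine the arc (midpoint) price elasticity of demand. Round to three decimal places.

ΔQ = 2540 − 1545 = 995; ΔP = 68 − 87.06 = -19.06.
Midpoints: P̄ = 77.53, Q̄ = 2042.5.
ε = (ΔQ/ΔP)(P̄/Q̄) = (995/-19.06)(77.53/2042.5).

-1.982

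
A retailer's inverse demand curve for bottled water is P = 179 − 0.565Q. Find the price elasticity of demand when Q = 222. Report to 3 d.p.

-0.427

At Q = 222, P = 179 − 0.565(222) = 53.57.
dP/dQ = −0.565, so dQ/dP = 1/(−0.565) = -1.770.
ε = (dQ/dP)(P/Q) = (-1.770)(53.57/222).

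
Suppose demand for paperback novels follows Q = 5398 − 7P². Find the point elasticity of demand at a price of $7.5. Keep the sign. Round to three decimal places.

-0.157

At P = 7.5, Q = 5004.250.
dQ/dP = −14P = -105.
ε = (dQ/dP)(P/Q) = (-105)(7.5/5004.250).
|ε| < 1, so demand is inelastic at this price.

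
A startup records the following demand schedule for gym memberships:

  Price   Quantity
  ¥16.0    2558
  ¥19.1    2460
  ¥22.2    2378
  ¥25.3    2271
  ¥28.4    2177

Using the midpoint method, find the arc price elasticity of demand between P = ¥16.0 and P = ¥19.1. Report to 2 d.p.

-0.22

At P = 16.0, Q = 2558; at P = 19.1, Q = 2460.
ΔQ = -98, ΔP = 3.1. Midpoints: P̄ = 17.55, Q̄ = 2509.0.
ε = (ΔQ/ΔP)(P̄/Q̄) = (-98/3.1)(17.55/2509.0).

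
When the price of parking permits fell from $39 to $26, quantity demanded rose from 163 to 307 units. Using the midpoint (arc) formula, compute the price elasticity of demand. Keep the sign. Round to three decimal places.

-1.532

ΔQ = 307 − 163 = 144; ΔP = 26 − 39 = -13.
Midpoints: P̄ = 32.50, Q̄ = 235.0.
ε = (ΔQ/ΔP)(P̄/Q̄) = (144/-13)(32.50/235.0).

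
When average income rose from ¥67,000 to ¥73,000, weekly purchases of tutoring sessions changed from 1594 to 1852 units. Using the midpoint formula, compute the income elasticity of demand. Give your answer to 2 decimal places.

1.75

ΔQ = 258, ΔI = 6000. Midpoints: Ī = 70,000, Q̄ = 1723.0.
ε_I = (ΔQ/ΔI)(Ī/Q̄) = (258/6000)(70000/1723.0).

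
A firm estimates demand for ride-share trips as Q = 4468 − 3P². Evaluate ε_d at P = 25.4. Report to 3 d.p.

-1.529

At P = 25.4, Q = 2532.520.
dQ/dP = −6P = -152.400.
ε = (dQ/dP)(P/Q) = (-152.400)(25.4/2532.520).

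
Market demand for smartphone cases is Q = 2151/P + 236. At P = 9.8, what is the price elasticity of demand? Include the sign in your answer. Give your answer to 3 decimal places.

At P = 9.8, Q = 455.490.
dQ/dP = −2151/P² = -22.397.
ε = (dQ/dP)(P/Q) = (-22.397)(9.8/455.490).
|ε| < 1, so demand is inelastic at this price.

-0.482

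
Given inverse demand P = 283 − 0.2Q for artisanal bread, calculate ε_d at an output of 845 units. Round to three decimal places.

At Q = 845, P = 283 − 0.2(845) = 114.00.
dP/dQ = −0.2, so dQ/dP = 1/(−0.2) = -5.000.
ε = (dQ/dP)(P/Q) = (-5.000)(114.00/845).

-0.675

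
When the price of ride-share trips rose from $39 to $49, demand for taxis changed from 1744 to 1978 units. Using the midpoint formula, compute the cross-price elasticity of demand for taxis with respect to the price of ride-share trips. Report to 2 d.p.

ΔQ_x = 1978 − 1744 = 234; ΔP_y = 49 − 39 = 10.
Midpoints: P̄_y = 44.00, Q̄_x = 1861.0.
ε_xy = (ΔQ_x/ΔP_y)(P̄_y/Q̄_x) = (234/10)(44.00/1861.0).

0.55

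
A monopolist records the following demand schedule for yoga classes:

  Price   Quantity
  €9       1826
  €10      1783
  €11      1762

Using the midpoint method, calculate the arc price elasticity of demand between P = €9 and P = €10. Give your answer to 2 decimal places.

At P = 9, Q = 1826; at P = 10, Q = 1783.
ΔQ = -43, ΔP = 1. Midpoints: P̄ = 9.50, Q̄ = 1804.5.
ε = (ΔQ/ΔP)(P̄/Q̄) = (-43/1)(9.50/1804.5).

-0.23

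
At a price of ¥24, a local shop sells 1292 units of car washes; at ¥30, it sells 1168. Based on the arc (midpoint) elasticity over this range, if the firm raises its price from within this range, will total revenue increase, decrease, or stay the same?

increase

Arc ε = (-124/6)(27.00/1230.0) ≈ -0.454.
|ε| = 0.45 < 1, so demand is inelastic. A price rise therefore raises total revenue.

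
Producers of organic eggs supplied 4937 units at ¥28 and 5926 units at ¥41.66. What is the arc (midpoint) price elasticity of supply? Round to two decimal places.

ΔQ = 5926 − 4937 = 989; ΔP = 41.66 − 28 = 13.66.
Midpoints: P̄ = 34.83, Q̄ = 5431.5.
ε_s = (ΔQ/ΔP)(P̄/Q̄) = (989/13.66)(34.83/5431.5).

0.46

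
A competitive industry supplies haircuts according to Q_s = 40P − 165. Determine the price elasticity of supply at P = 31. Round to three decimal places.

1.153

At P = 31, Q_s = 1075.
dQ_s/dP = 40.
ε_s = (dQ_s/dP)(P/Q_s) = (40)(31/1075).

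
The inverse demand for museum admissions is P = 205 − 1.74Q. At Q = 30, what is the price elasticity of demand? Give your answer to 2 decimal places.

At Q = 30, P = 205 − 1.74(30) = 152.80.
dP/dQ = −1.74, so dQ/dP = 1/(−1.74) = -0.575.
ε = (dQ/dP)(P/Q) = (-0.575)(152.80/30).

-2.93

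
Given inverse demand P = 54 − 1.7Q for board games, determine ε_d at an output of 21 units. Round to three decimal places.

At Q = 21, P = 54 − 1.7(21) = 18.30.
dP/dQ = −1.7, so dQ/dP = 1/(−1.7) = -0.588.
ε = (dQ/dP)(P/Q) = (-0.588)(18.30/21).

-0.513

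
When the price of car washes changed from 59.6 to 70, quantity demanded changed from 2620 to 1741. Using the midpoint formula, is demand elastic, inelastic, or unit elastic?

elastic

Arc ε ≈ -2.512.
|ε| = 2.51 > 1.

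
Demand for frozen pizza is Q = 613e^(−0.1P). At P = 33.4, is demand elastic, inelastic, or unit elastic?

Q = 21.723, dQ/dP = -2.172.
ε = (dQ/dP)(P/Q) ≈ -3.340.
|ε| = 3.34 > 1.

elastic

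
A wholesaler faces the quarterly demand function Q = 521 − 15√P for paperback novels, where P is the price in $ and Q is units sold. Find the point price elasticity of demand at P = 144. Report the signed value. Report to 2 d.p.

At P = 144, Q = 341.
dQ/dP = −15/(2√P) = -0.625.
ε = (dQ/dP)(P/Q) = (-0.625)(144/341).

-0.26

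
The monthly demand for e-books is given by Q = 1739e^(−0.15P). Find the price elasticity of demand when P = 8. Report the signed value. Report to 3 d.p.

At P = 8, Q = 523.777.
dQ/dP = −0.15·1739e^(−0.15P) = −0.15Q = -78.567.
ε = (dQ/dP)(P/Q) = (-78.567)(8/523.777).
|ε| > 1, so demand is elastic at this price.

-1.200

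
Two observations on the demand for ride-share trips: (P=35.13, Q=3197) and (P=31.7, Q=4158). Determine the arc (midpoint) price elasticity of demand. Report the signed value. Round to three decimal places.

-2.546

ΔQ = 4158 − 3197 = 961; ΔP = 31.7 − 35.13 = -3.43.
Midpoints: P̄ = 33.41, Q̄ = 3677.5.
ε = (ΔQ/ΔP)(P̄/Q̄) = (961/-3.43)(33.41/3677.5).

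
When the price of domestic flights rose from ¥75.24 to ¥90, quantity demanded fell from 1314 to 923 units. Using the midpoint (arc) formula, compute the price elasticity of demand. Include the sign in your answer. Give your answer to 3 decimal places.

-1.957

ΔQ = 923 − 1314 = -391; ΔP = 90 − 75.24 = 14.76.
Midpoints: P̄ = 82.62, Q̄ = 1118.5.
ε = (ΔQ/ΔP)(P̄/Q̄) = (-391/14.76)(82.62/1118.5).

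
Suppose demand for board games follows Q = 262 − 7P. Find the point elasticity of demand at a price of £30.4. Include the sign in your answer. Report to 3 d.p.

-4.325

At P = 30.4, Q = 49.200.
dQ/dP = −7.
ε = (dQ/dP)(P/Q) = (-7)(30.4/49.200).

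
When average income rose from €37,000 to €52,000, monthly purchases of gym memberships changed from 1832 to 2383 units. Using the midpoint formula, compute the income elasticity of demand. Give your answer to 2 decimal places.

0.78

ΔQ = 551, ΔI = 15000. Midpoints: Ī = 44,500, Q̄ = 2107.5.
ε_I = (ΔQ/ΔI)(Ī/Q̄) = (551/15000)(44500/2107.5).
ε_I > 0, so the good is normal.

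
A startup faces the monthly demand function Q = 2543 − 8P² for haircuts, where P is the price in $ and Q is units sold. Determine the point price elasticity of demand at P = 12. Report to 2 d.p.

At P = 12, Q = 1391.
dQ/dP = −16P = -192.
ε = (dQ/dP)(P/Q) = (-192)(12/1391).
|ε| > 1, so demand is elastic at this price.

-1.66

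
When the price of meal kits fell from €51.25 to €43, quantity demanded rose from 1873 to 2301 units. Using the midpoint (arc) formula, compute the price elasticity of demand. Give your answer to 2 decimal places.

ΔQ = 2301 − 1873 = 428; ΔP = 43 − 51.25 = -8.25.
Midpoints: P̄ = 47.12, Q̄ = 2087.0.
ε = (ΔQ/ΔP)(P̄/Q̄) = (428/-8.25)(47.12/2087.0).

-1.17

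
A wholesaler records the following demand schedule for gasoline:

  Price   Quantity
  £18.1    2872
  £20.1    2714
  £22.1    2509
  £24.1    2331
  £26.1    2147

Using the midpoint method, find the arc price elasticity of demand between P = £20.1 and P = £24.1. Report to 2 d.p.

-0.84

At P = 20.1, Q = 2714; at P = 24.1, Q = 2331.
ΔQ = -383, ΔP = 4.0. Midpoints: P̄ = 22.10, Q̄ = 2522.5.
ε = (ΔQ/ΔP)(P̄/Q̄) = (-383/4.0)(22.10/2522.5).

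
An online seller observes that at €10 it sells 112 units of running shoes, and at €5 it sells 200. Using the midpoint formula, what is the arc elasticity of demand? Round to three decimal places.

ΔQ = 200 − 112 = 88; ΔP = 5 − 10 = -5.
Midpoints: P̄ = 7.50, Q̄ = 156.0.
ε = (ΔQ/ΔP)(P̄/Q̄) = (88/-5)(7.50/156.0).

-0.846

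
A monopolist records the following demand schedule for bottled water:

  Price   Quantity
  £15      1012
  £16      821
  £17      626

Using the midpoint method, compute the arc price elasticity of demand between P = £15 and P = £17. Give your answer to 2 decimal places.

At P = 15, Q = 1012; at P = 17, Q = 626.
ΔQ = -386, ΔP = 2. Midpoints: P̄ = 16.00, Q̄ = 819.0.
ε = (ΔQ/ΔP)(P̄/Q̄) = (-386/2)(16.00/819.0).

-3.77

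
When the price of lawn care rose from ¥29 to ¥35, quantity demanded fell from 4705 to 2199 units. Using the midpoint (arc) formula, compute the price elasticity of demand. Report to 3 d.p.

-3.872

ΔQ = 2199 − 4705 = -2506; ΔP = 35 − 29 = 6.
Midpoints: P̄ = 32.00, Q̄ = 3452.0.
ε = (ΔQ/ΔP)(P̄/Q̄) = (-2506/6)(32.00/3452.0).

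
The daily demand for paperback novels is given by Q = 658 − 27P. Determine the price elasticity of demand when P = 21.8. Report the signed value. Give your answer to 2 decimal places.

-8.48

At P = 21.8, Q = 69.400.
dQ/dP = −27.
ε = (dQ/dP)(P/Q) = (-27)(21.8/69.400).
|ε| > 1, so demand is elastic at this price.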